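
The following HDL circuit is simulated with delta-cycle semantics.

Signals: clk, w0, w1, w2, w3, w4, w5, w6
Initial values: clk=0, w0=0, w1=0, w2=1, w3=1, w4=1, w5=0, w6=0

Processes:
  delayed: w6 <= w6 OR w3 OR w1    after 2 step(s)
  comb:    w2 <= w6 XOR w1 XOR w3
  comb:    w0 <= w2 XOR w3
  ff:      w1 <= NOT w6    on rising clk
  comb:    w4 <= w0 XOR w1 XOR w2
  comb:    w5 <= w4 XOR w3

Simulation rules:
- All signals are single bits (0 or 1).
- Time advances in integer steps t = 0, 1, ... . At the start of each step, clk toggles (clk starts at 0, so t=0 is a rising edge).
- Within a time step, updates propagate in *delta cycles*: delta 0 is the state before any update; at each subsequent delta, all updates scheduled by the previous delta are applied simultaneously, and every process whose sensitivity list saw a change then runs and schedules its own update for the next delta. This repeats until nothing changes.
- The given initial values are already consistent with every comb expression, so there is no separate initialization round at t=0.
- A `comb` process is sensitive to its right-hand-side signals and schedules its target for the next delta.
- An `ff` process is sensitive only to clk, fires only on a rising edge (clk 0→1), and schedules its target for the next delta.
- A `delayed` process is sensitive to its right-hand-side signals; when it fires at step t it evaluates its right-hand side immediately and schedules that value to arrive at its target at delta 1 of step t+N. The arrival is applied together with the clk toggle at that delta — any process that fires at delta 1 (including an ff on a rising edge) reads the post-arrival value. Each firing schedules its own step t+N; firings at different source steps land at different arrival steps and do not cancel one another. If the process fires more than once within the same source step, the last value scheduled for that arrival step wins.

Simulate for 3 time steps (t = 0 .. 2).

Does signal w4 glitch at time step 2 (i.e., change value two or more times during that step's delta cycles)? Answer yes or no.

no

t0.Δ0 w5=0 w1=0 clk=0 w2=1 w0=0 w4=1 w6=0 w3=1
t0.Δ1 w5=0 w1=0 clk=1 w2=1 w0=0 w4=1 w6=0 w3=1
t0.Δ2 w5=0 w1=1 clk=1 w2=1 w0=0 w4=1 w6=0 w3=1
t0.Δ3 w5=0 w1=1 clk=1 w2=0 w0=0 w4=0 w6=0 w3=1
t0.Δ4 w5=1 w1=1 clk=1 w2=0 w0=1 w4=1 w6=0 w3=1
t0.Δ5 w5=0 w1=1 clk=1 w2=0 w0=1 w4=0 w6=0 w3=1
t0.Δ6 w5=1 w1=1 clk=1 w2=0 w0=1 w4=0 w6=0 w3=1
t1.Δ0 w5=1 w1=1 clk=1 w2=0 w0=1 w4=0 w6=0 w3=1
t1.Δ1 w5=1 w1=1 clk=0 w2=0 w0=1 w4=0 w6=0 w3=1
t2.Δ0 w5=1 w1=1 clk=0 w2=0 w0=1 w4=0 w6=0 w3=1
t2.Δ1 w5=1 w1=1 clk=1 w2=0 w0=1 w4=0 w6=1 w3=1
t2.Δ2 w5=1 w1=0 clk=1 w2=1 w0=1 w4=0 w6=1 w3=1
t2.Δ3 w5=1 w1=0 clk=1 w2=0 w0=0 w4=0 w6=1 w3=1
t2.Δ4 w5=1 w1=0 clk=1 w2=0 w0=1 w4=0 w6=1 w3=1
t2.Δ5 w5=1 w1=0 clk=1 w2=0 w0=1 w4=1 w6=1 w3=1
t2.Δ6 w5=0 w1=0 clk=1 w2=0 w0=1 w4=1 w6=1 w3=1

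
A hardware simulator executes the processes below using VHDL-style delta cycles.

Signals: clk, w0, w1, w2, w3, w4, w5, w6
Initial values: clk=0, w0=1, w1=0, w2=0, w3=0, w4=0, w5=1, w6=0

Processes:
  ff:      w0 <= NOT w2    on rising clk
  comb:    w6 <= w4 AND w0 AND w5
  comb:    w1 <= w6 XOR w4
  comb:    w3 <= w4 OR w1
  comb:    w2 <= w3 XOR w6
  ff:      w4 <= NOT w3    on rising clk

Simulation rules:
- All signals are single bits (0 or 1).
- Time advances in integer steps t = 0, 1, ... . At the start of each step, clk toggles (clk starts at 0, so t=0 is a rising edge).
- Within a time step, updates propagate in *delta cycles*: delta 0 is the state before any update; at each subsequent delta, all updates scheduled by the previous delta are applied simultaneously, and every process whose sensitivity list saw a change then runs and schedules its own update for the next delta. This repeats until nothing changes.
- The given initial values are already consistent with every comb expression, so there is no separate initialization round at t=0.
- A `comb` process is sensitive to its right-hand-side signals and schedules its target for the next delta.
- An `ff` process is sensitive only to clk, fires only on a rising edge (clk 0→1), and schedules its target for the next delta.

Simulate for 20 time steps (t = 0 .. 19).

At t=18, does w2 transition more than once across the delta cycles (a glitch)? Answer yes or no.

t0.Δ0 w6=0 w3=0 w4=0 w1=0 w0=1 clk=0 w5=1 w2=0
t0.Δ1 w6=0 w3=0 w4=0 w1=0 w0=1 clk=1 w5=1 w2=0
t0.Δ2 w6=0 w3=0 w4=1 w1=0 w0=1 clk=1 w5=1 w2=0
t0.Δ3 w6=1 w3=1 w4=1 w1=1 w0=1 clk=1 w5=1 w2=0
t0.Δ4 w6=1 w3=1 w4=1 w1=0 w0=1 clk=1 w5=1 w2=0
t1.Δ0 w6=1 w3=1 w4=1 w1=0 w0=1 clk=1 w5=1 w2=0
t1.Δ1 w6=1 w3=1 w4=1 w1=0 w0=1 clk=0 w5=1 w2=0
t2.Δ0 w6=1 w3=1 w4=1 w1=0 w0=1 clk=0 w5=1 w2=0
t2.Δ1 w6=1 w3=1 w4=1 w1=0 w0=1 clk=1 w5=1 w2=0
t2.Δ2 w6=1 w3=1 w4=0 w1=0 w0=1 clk=1 w5=1 w2=0
t2.Δ3 w6=0 w3=0 w4=0 w1=1 w0=1 clk=1 w5=1 w2=0
t2.Δ4 w6=0 w3=1 w4=0 w1=0 w0=1 clk=1 w5=1 w2=0
t2.Δ5 w6=0 w3=0 w4=0 w1=0 w0=1 clk=1 w5=1 w2=1
t2.Δ6 w6=0 w3=0 w4=0 w1=0 w0=1 clk=1 w5=1 w2=0
t3.Δ0 w6=0 w3=0 w4=0 w1=0 w0=1 clk=1 w5=1 w2=0
t3.Δ1 w6=0 w3=0 w4=0 w1=0 w0=1 clk=0 w5=1 w2=0
t4.Δ0 w6=0 w3=0 w4=0 w1=0 w0=1 clk=0 w5=1 w2=0
t4.Δ1 w6=0 w3=0 w4=0 w1=0 w0=1 clk=1 w5=1 w2=0
t4.Δ2 w6=0 w3=0 w4=1 w1=0 w0=1 clk=1 w5=1 w2=0
t4.Δ3 w6=1 w3=1 w4=1 w1=1 w0=1 clk=1 w5=1 w2=0
t4.Δ4 w6=1 w3=1 w4=1 w1=0 w0=1 clk=1 w5=1 w2=0
t5.Δ0 w6=1 w3=1 w4=1 w1=0 w0=1 clk=1 w5=1 w2=0
t5.Δ1 w6=1 w3=1 w4=1 w1=0 w0=1 clk=0 w5=1 w2=0
t6.Δ0 w6=1 w3=1 w4=1 w1=0 w0=1 clk=0 w5=1 w2=0
t6.Δ1 w6=1 w3=1 w4=1 w1=0 w0=1 clk=1 w5=1 w2=0
t6.Δ2 w6=1 w3=1 w4=0 w1=0 w0=1 clk=1 w5=1 w2=0
t6.Δ3 w6=0 w3=0 w4=0 w1=1 w0=1 clk=1 w5=1 w2=0
t6.Δ4 w6=0 w3=1 w4=0 w1=0 w0=1 clk=1 w5=1 w2=0
t6.Δ5 w6=0 w3=0 w4=0 w1=0 w0=1 clk=1 w5=1 w2=1
t6.Δ6 w6=0 w3=0 w4=0 w1=0 w0=1 clk=1 w5=1 w2=0
t7.Δ0 w6=0 w3=0 w4=0 w1=0 w0=1 clk=1 w5=1 w2=0
t7.Δ1 w6=0 w3=0 w4=0 w1=0 w0=1 clk=0 w5=1 w2=0
t8.Δ0 w6=0 w3=0 w4=0 w1=0 w0=1 clk=0 w5=1 w2=0
t8.Δ1 w6=0 w3=0 w4=0 w1=0 w0=1 clk=1 w5=1 w2=0
t8.Δ2 w6=0 w3=0 w4=1 w1=0 w0=1 clk=1 w5=1 w2=0
t8.Δ3 w6=1 w3=1 w4=1 w1=1 w0=1 clk=1 w5=1 w2=0
t8.Δ4 w6=1 w3=1 w4=1 w1=0 w0=1 clk=1 w5=1 w2=0
t9.Δ0 w6=1 w3=1 w4=1 w1=0 w0=1 clk=1 w5=1 w2=0
t9.Δ1 w6=1 w3=1 w4=1 w1=0 w0=1 clk=0 w5=1 w2=0
t10.Δ0 w6=1 w3=1 w4=1 w1=0 w0=1 clk=0 w5=1 w2=0
t10.Δ1 w6=1 w3=1 w4=1 w1=0 w0=1 clk=1 w5=1 w2=0
t10.Δ2 w6=1 w3=1 w4=0 w1=0 w0=1 clk=1 w5=1 w2=0
t10.Δ3 w6=0 w3=0 w4=0 w1=1 w0=1 clk=1 w5=1 w2=0
t10.Δ4 w6=0 w3=1 w4=0 w1=0 w0=1 clk=1 w5=1 w2=0
t10.Δ5 w6=0 w3=0 w4=0 w1=0 w0=1 clk=1 w5=1 w2=1
t10.Δ6 w6=0 w3=0 w4=0 w1=0 w0=1 clk=1 w5=1 w2=0
t11.Δ0 w6=0 w3=0 w4=0 w1=0 w0=1 clk=1 w5=1 w2=0
t11.Δ1 w6=0 w3=0 w4=0 w1=0 w0=1 clk=0 w5=1 w2=0
t12.Δ0 w6=0 w3=0 w4=0 w1=0 w0=1 clk=0 w5=1 w2=0
t12.Δ1 w6=0 w3=0 w4=0 w1=0 w0=1 clk=1 w5=1 w2=0
t12.Δ2 w6=0 w3=0 w4=1 w1=0 w0=1 clk=1 w5=1 w2=0
t12.Δ3 w6=1 w3=1 w4=1 w1=1 w0=1 clk=1 w5=1 w2=0
t12.Δ4 w6=1 w3=1 w4=1 w1=0 w0=1 clk=1 w5=1 w2=0
t13.Δ0 w6=1 w3=1 w4=1 w1=0 w0=1 clk=1 w5=1 w2=0
t13.Δ1 w6=1 w3=1 w4=1 w1=0 w0=1 clk=0 w5=1 w2=0
t14.Δ0 w6=1 w3=1 w4=1 w1=0 w0=1 clk=0 w5=1 w2=0
t14.Δ1 w6=1 w3=1 w4=1 w1=0 w0=1 clk=1 w5=1 w2=0
t14.Δ2 w6=1 w3=1 w4=0 w1=0 w0=1 clk=1 w5=1 w2=0
t14.Δ3 w6=0 w3=0 w4=0 w1=1 w0=1 clk=1 w5=1 w2=0
t14.Δ4 w6=0 w3=1 w4=0 w1=0 w0=1 clk=1 w5=1 w2=0
t14.Δ5 w6=0 w3=0 w4=0 w1=0 w0=1 clk=1 w5=1 w2=1
t14.Δ6 w6=0 w3=0 w4=0 w1=0 w0=1 clk=1 w5=1 w2=0
t15.Δ0 w6=0 w3=0 w4=0 w1=0 w0=1 clk=1 w5=1 w2=0
t15.Δ1 w6=0 w3=0 w4=0 w1=0 w0=1 clk=0 w5=1 w2=0
t16.Δ0 w6=0 w3=0 w4=0 w1=0 w0=1 clk=0 w5=1 w2=0
t16.Δ1 w6=0 w3=0 w4=0 w1=0 w0=1 clk=1 w5=1 w2=0
t16.Δ2 w6=0 w3=0 w4=1 w1=0 w0=1 clk=1 w5=1 w2=0
t16.Δ3 w6=1 w3=1 w4=1 w1=1 w0=1 clk=1 w5=1 w2=0
t16.Δ4 w6=1 w3=1 w4=1 w1=0 w0=1 clk=1 w5=1 w2=0
t17.Δ0 w6=1 w3=1 w4=1 w1=0 w0=1 clk=1 w5=1 w2=0
t17.Δ1 w6=1 w3=1 w4=1 w1=0 w0=1 clk=0 w5=1 w2=0
t18.Δ0 w6=1 w3=1 w4=1 w1=0 w0=1 clk=0 w5=1 w2=0
t18.Δ1 w6=1 w3=1 w4=1 w1=0 w0=1 clk=1 w5=1 w2=0
t18.Δ2 w6=1 w3=1 w4=0 w1=0 w0=1 clk=1 w5=1 w2=0
t18.Δ3 w6=0 w3=0 w4=0 w1=1 w0=1 clk=1 w5=1 w2=0
t18.Δ4 w6=0 w3=1 w4=0 w1=0 w0=1 clk=1 w5=1 w2=0
t18.Δ5 w6=0 w3=0 w4=0 w1=0 w0=1 clk=1 w5=1 w2=1
t18.Δ6 w6=0 w3=0 w4=0 w1=0 w0=1 clk=1 w5=1 w2=0
t19.Δ0 w6=0 w3=0 w4=0 w1=0 w0=1 clk=1 w5=1 w2=0
t19.Δ1 w6=0 w3=0 w4=0 w1=0 w0=1 clk=0 w5=1 w2=0

yes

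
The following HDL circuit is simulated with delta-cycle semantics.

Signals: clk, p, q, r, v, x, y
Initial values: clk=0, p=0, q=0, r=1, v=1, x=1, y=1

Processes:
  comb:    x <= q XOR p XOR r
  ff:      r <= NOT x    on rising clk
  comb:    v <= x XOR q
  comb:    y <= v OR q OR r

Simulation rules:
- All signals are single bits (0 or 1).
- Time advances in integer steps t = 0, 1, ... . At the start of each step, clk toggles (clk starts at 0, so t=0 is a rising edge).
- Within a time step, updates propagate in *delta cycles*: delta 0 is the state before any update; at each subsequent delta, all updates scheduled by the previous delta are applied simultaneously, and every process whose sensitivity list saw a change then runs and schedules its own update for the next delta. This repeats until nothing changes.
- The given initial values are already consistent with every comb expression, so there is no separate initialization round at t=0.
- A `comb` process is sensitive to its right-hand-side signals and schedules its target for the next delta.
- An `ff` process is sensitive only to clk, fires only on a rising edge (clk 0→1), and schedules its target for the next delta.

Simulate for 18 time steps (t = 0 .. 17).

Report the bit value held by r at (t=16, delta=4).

t0.Δ0 p=0 clk=0 r=1 x=1 y=1 v=1 q=0
t0.Δ1 p=0 clk=1 r=1 x=1 y=1 v=1 q=0
t0.Δ2 p=0 clk=1 r=0 x=1 y=1 v=1 q=0
t0.Δ3 p=0 clk=1 r=0 x=0 y=1 v=1 q=0
t0.Δ4 p=0 clk=1 r=0 x=0 y=1 v=0 q=0
t0.Δ5 p=0 clk=1 r=0 x=0 y=0 v=0 q=0
t1.Δ0 p=0 clk=1 r=0 x=0 y=0 v=0 q=0
t1.Δ1 p=0 clk=0 r=0 x=0 y=0 v=0 q=0
t2.Δ0 p=0 clk=0 r=0 x=0 y=0 v=0 q=0
t2.Δ1 p=0 clk=1 r=0 x=0 y=0 v=0 q=0
t2.Δ2 p=0 clk=1 r=1 x=0 y=0 v=0 q=0
t2.Δ3 p=0 clk=1 r=1 x=1 y=1 v=0 q=0
t2.Δ4 p=0 clk=1 r=1 x=1 y=1 v=1 q=0
t3.Δ0 p=0 clk=1 r=1 x=1 y=1 v=1 q=0
t3.Δ1 p=0 clk=0 r=1 x=1 y=1 v=1 q=0
t4.Δ0 p=0 clk=0 r=1 x=1 y=1 v=1 q=0
t4.Δ1 p=0 clk=1 r=1 x=1 y=1 v=1 q=0
t4.Δ2 p=0 clk=1 r=0 x=1 y=1 v=1 q=0
t4.Δ3 p=0 clk=1 r=0 x=0 y=1 v=1 q=0
t4.Δ4 p=0 clk=1 r=0 x=0 y=1 v=0 q=0
t4.Δ5 p=0 clk=1 r=0 x=0 y=0 v=0 q=0
t5.Δ0 p=0 clk=1 r=0 x=0 y=0 v=0 q=0
t5.Δ1 p=0 clk=0 r=0 x=0 y=0 v=0 q=0
t6.Δ0 p=0 clk=0 r=0 x=0 y=0 v=0 q=0
t6.Δ1 p=0 clk=1 r=0 x=0 y=0 v=0 q=0
t6.Δ2 p=0 clk=1 r=1 x=0 y=0 v=0 q=0
t6.Δ3 p=0 clk=1 r=1 x=1 y=1 v=0 q=0
t6.Δ4 p=0 clk=1 r=1 x=1 y=1 v=1 q=0
t7.Δ0 p=0 clk=1 r=1 x=1 y=1 v=1 q=0
t7.Δ1 p=0 clk=0 r=1 x=1 y=1 v=1 q=0
t8.Δ0 p=0 clk=0 r=1 x=1 y=1 v=1 q=0
t8.Δ1 p=0 clk=1 r=1 x=1 y=1 v=1 q=0
t8.Δ2 p=0 clk=1 r=0 x=1 y=1 v=1 q=0
t8.Δ3 p=0 clk=1 r=0 x=0 y=1 v=1 q=0
t8.Δ4 p=0 clk=1 r=0 x=0 y=1 v=0 q=0
t8.Δ5 p=0 clk=1 r=0 x=0 y=0 v=0 q=0
t9.Δ0 p=0 clk=1 r=0 x=0 y=0 v=0 q=0
t9.Δ1 p=0 clk=0 r=0 x=0 y=0 v=0 q=0
t10.Δ0 p=0 clk=0 r=0 x=0 y=0 v=0 q=0
t10.Δ1 p=0 clk=1 r=0 x=0 y=0 v=0 q=0
t10.Δ2 p=0 clk=1 r=1 x=0 y=0 v=0 q=0
t10.Δ3 p=0 clk=1 r=1 x=1 y=1 v=0 q=0
t10.Δ4 p=0 clk=1 r=1 x=1 y=1 v=1 q=0
t11.Δ0 p=0 clk=1 r=1 x=1 y=1 v=1 q=0
t11.Δ1 p=0 clk=0 r=1 x=1 y=1 v=1 q=0
t12.Δ0 p=0 clk=0 r=1 x=1 y=1 v=1 q=0
t12.Δ1 p=0 clk=1 r=1 x=1 y=1 v=1 q=0
t12.Δ2 p=0 clk=1 r=0 x=1 y=1 v=1 q=0
t12.Δ3 p=0 clk=1 r=0 x=0 y=1 v=1 q=0
t12.Δ4 p=0 clk=1 r=0 x=0 y=1 v=0 q=0
t12.Δ5 p=0 clk=1 r=0 x=0 y=0 v=0 q=0
t13.Δ0 p=0 clk=1 r=0 x=0 y=0 v=0 q=0
t13.Δ1 p=0 clk=0 r=0 x=0 y=0 v=0 q=0
t14.Δ0 p=0 clk=0 r=0 x=0 y=0 v=0 q=0
t14.Δ1 p=0 clk=1 r=0 x=0 y=0 v=0 q=0
t14.Δ2 p=0 clk=1 r=1 x=0 y=0 v=0 q=0
t14.Δ3 p=0 clk=1 r=1 x=1 y=1 v=0 q=0
t14.Δ4 p=0 clk=1 r=1 x=1 y=1 v=1 q=0
t15.Δ0 p=0 clk=1 r=1 x=1 y=1 v=1 q=0
t15.Δ1 p=0 clk=0 r=1 x=1 y=1 v=1 q=0
t16.Δ0 p=0 clk=0 r=1 x=1 y=1 v=1 q=0
t16.Δ1 p=0 clk=1 r=1 x=1 y=1 v=1 q=0
t16.Δ2 p=0 clk=1 r=0 x=1 y=1 v=1 q=0
t16.Δ3 p=0 clk=1 r=0 x=0 y=1 v=1 q=0
t16.Δ4 p=0 clk=1 r=0 x=0 y=1 v=0 q=0
t16.Δ5 p=0 clk=1 r=0 x=0 y=0 v=0 q=0
t17.Δ0 p=0 clk=1 r=0 x=0 y=0 v=0 q=0
t17.Δ1 p=0 clk=0 r=0 x=0 y=0 v=0 q=0

0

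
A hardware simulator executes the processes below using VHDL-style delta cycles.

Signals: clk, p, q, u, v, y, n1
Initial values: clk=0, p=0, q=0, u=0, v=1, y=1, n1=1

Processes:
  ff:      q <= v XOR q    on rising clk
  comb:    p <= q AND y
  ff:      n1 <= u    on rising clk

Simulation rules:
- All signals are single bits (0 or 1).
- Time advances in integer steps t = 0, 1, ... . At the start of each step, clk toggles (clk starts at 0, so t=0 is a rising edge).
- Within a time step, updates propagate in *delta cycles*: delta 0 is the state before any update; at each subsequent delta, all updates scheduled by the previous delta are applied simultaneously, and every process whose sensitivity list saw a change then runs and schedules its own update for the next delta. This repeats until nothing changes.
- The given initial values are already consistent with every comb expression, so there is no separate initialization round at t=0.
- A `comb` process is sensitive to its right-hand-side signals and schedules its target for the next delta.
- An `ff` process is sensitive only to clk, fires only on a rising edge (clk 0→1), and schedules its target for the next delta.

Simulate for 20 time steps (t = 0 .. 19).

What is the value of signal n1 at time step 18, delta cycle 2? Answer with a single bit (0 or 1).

0

[bits: n1,u,v,q,p,clk,y]
t=0: Δ0=1010001 Δ1=1010011 Δ2=0011011 Δ3=0011111 | 3Δ
t=1: Δ0=0011111 Δ1=0011101 | 1Δ
t=2: Δ0=0011101 Δ1=0011111 Δ2=0010111 Δ3=0010011 | 3Δ
t=3: Δ0=0010011 Δ1=0010001 | 1Δ
t=4: Δ0=0010001 Δ1=0010011 Δ2=0011011 Δ3=0011111 | 3Δ
t=5: Δ0=0011111 Δ1=0011101 | 1Δ
t=6: Δ0=0011101 Δ1=0011111 Δ2=0010111 Δ3=0010011 | 3Δ
t=7: Δ0=0010011 Δ1=0010001 | 1Δ
t=8: Δ0=0010001 Δ1=0010011 Δ2=0011011 Δ3=0011111 | 3Δ
t=9: Δ0=0011111 Δ1=0011101 | 1Δ
t=10: Δ0=0011101 Δ1=0011111 Δ2=0010111 Δ3=0010011 | 3Δ
t=11: Δ0=0010011 Δ1=0010001 | 1Δ
t=12: Δ0=0010001 Δ1=0010011 Δ2=0011011 Δ3=0011111 | 3Δ
t=13: Δ0=0011111 Δ1=0011101 | 1Δ
t=14: Δ0=0011101 Δ1=0011111 Δ2=0010111 Δ3=0010011 | 3Δ
t=15: Δ0=0010011 Δ1=0010001 | 1Δ
t=16: Δ0=0010001 Δ1=0010011 Δ2=0011011 Δ3=0011111 | 3Δ
t=17: Δ0=0011111 Δ1=0011101 | 1Δ
t=18: Δ0=0011101 Δ1=0011111 Δ2=0010111 Δ3=0010011 | 3Δ
t=19: Δ0=0010011 Δ1=0010001 | 1Δ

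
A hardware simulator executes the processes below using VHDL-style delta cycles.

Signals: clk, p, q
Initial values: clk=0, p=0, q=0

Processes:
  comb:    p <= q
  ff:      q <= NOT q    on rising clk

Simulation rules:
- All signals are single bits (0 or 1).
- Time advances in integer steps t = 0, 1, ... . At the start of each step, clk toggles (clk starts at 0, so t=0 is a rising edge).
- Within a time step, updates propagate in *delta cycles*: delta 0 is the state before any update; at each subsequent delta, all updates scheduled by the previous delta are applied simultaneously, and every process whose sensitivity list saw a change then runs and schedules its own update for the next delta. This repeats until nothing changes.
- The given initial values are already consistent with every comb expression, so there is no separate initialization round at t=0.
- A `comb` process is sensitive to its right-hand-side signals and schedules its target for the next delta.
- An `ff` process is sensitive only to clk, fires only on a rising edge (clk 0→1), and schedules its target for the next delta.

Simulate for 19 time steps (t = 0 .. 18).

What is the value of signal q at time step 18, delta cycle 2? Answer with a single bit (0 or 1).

0

[bits: q,p,clk]
t=0: Δ0=000 Δ1=001 Δ2=101 Δ3=111 | 3Δ
t=1: Δ0=111 Δ1=110 | 1Δ
t=2: Δ0=110 Δ1=111 Δ2=011 Δ3=001 | 3Δ
t=3: Δ0=001 Δ1=000 | 1Δ
t=4: Δ0=000 Δ1=001 Δ2=101 Δ3=111 | 3Δ
t=5: Δ0=111 Δ1=110 | 1Δ
t=6: Δ0=110 Δ1=111 Δ2=011 Δ3=001 | 3Δ
t=7: Δ0=001 Δ1=000 | 1Δ
t=8: Δ0=000 Δ1=001 Δ2=101 Δ3=111 | 3Δ
t=9: Δ0=111 Δ1=110 | 1Δ
t=10: Δ0=110 Δ1=111 Δ2=011 Δ3=001 | 3Δ
t=11: Δ0=001 Δ1=000 | 1Δ
t=12: Δ0=000 Δ1=001 Δ2=101 Δ3=111 | 3Δ
t=13: Δ0=111 Δ1=110 | 1Δ
t=14: Δ0=110 Δ1=111 Δ2=011 Δ3=001 | 3Δ
t=15: Δ0=001 Δ1=000 | 1Δ
t=16: Δ0=000 Δ1=001 Δ2=101 Δ3=111 | 3Δ
t=17: Δ0=111 Δ1=110 | 1Δ
t=18: Δ0=110 Δ1=111 Δ2=011 Δ3=001 | 3Δ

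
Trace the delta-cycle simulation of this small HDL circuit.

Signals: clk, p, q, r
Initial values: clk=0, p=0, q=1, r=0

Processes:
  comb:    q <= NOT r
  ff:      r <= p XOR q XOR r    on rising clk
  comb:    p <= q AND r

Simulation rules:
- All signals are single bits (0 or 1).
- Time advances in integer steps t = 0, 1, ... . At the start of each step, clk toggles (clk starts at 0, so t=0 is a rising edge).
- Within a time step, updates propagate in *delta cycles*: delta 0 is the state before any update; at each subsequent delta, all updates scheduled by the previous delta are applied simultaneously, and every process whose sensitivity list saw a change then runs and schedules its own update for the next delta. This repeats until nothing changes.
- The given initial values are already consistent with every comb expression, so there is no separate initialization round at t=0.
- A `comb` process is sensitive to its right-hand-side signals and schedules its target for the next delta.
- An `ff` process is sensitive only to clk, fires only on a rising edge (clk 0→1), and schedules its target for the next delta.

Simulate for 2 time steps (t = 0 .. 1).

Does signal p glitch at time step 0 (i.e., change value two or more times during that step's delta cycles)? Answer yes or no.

t0.Δ0 q=1 clk=0 p=0 r=0
t0.Δ1 q=1 clk=1 p=0 r=0
t0.Δ2 q=1 clk=1 p=0 r=1
t0.Δ3 q=0 clk=1 p=1 r=1
t0.Δ4 q=0 clk=1 p=0 r=1
t1.Δ0 q=0 clk=1 p=0 r=1
t1.Δ1 q=0 clk=0 p=0 r=1

yes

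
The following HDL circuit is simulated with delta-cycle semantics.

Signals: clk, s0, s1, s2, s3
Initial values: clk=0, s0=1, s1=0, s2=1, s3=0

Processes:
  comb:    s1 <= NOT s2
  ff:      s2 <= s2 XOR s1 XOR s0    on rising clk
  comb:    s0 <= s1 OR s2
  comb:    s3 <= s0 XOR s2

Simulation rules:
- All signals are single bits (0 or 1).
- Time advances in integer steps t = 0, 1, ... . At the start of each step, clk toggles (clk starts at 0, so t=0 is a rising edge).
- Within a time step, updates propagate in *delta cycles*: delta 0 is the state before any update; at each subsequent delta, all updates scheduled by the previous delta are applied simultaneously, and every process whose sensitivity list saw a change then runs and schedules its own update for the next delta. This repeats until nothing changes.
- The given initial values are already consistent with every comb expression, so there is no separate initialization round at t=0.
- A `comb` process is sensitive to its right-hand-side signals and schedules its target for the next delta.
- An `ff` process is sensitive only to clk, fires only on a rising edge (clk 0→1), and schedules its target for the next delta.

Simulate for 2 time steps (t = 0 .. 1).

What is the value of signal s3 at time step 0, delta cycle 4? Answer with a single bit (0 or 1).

0

[bits: s2,s3,s0,clk,s1]
t=0: Δ0=10100 Δ1=10110 Δ2=00110 Δ3=01011 Δ4=00111 Δ5=01111 | 5Δ
t=1: Δ0=01111 Δ1=01101 | 1Δ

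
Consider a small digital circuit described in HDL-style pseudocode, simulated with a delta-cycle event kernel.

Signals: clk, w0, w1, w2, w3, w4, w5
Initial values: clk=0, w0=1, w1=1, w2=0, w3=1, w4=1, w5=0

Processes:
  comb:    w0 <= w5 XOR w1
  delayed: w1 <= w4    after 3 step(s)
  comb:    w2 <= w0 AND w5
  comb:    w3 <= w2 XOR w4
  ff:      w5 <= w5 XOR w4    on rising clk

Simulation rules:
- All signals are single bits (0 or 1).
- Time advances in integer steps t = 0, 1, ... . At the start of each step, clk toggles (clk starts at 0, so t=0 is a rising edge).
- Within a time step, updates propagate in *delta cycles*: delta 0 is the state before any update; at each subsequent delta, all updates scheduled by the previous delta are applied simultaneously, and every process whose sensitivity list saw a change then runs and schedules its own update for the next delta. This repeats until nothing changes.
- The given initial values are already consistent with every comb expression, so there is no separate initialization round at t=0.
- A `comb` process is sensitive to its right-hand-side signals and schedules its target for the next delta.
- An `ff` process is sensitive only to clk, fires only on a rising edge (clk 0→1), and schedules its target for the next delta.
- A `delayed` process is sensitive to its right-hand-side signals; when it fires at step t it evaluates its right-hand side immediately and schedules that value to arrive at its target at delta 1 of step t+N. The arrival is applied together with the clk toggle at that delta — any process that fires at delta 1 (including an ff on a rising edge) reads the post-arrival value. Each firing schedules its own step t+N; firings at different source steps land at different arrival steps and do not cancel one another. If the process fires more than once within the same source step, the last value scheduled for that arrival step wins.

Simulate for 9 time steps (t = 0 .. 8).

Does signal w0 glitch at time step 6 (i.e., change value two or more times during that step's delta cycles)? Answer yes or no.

no

[bits: w4,w5,w3,w1,w0,clk,w2]
t=0: Δ0=1011100 Δ1=1011110 Δ2=1111110 Δ3=1111011 Δ4=1101010 Δ5=1111010 | 5Δ
t=1: Δ0=1111010 Δ1=1111000 | 1Δ
t=2: Δ0=1111000 Δ1=1111010 Δ2=1011010 Δ3=1011110 | 3Δ
t=3: Δ0=1011110 Δ1=1011100 | 1Δ
t=4: Δ0=1011100 Δ1=1011110 Δ2=1111110 Δ3=1111011 Δ4=1101010 Δ5=1111010 | 5Δ
t=5: Δ0=1111010 Δ1=1111000 | 1Δ
t=6: Δ0=1111000 Δ1=1111010 Δ2=1011010 Δ3=1011110 | 3Δ
t=7: Δ0=1011110 Δ1=1011100 | 1Δ
t=8: Δ0=1011100 Δ1=1011110 Δ2=1111110 Δ3=1111011 Δ4=1101010 Δ5=1111010 | 5Δ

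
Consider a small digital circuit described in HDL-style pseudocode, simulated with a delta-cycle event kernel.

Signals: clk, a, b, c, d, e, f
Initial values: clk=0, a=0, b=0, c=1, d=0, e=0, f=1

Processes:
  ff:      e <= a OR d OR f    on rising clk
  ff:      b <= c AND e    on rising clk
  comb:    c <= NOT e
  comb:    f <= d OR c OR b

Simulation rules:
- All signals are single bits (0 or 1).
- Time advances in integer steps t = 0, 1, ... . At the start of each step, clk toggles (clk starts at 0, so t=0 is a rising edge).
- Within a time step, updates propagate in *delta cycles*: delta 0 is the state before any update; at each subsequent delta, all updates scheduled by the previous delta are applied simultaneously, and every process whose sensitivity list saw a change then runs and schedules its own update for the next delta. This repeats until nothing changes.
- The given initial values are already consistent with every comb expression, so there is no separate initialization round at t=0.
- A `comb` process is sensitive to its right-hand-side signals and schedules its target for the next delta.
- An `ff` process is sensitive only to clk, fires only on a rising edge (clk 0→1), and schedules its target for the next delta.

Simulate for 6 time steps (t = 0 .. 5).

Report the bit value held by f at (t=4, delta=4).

0

t0.Δ0 c=1 b=0 a=0 f=1 e=0 d=0 clk=0
t0.Δ1 c=1 b=0 a=0 f=1 e=0 d=0 clk=1
t0.Δ2 c=1 b=0 a=0 f=1 e=1 d=0 clk=1
t0.Δ3 c=0 b=0 a=0 f=1 e=1 d=0 clk=1
t0.Δ4 c=0 b=0 a=0 f=0 e=1 d=0 clk=1
t1.Δ0 c=0 b=0 a=0 f=0 e=1 d=0 clk=1
t1.Δ1 c=0 b=0 a=0 f=0 e=1 d=0 clk=0
t2.Δ0 c=0 b=0 a=0 f=0 e=1 d=0 clk=0
t2.Δ1 c=0 b=0 a=0 f=0 e=1 d=0 clk=1
t2.Δ2 c=0 b=0 a=0 f=0 e=0 d=0 clk=1
t2.Δ3 c=1 b=0 a=0 f=0 e=0 d=0 clk=1
t2.Δ4 c=1 b=0 a=0 f=1 e=0 d=0 clk=1
t3.Δ0 c=1 b=0 a=0 f=1 e=0 d=0 clk=1
t3.Δ1 c=1 b=0 a=0 f=1 e=0 d=0 clk=0
t4.Δ0 c=1 b=0 a=0 f=1 e=0 d=0 clk=0
t4.Δ1 c=1 b=0 a=0 f=1 e=0 d=0 clk=1
t4.Δ2 c=1 b=0 a=0 f=1 e=1 d=0 clk=1
t4.Δ3 c=0 b=0 a=0 f=1 e=1 d=0 clk=1
t4.Δ4 c=0 b=0 a=0 f=0 e=1 d=0 clk=1
t5.Δ0 c=0 b=0 a=0 f=0 e=1 d=0 clk=1
t5.Δ1 c=0 b=0 a=0 f=0 e=1 d=0 clk=0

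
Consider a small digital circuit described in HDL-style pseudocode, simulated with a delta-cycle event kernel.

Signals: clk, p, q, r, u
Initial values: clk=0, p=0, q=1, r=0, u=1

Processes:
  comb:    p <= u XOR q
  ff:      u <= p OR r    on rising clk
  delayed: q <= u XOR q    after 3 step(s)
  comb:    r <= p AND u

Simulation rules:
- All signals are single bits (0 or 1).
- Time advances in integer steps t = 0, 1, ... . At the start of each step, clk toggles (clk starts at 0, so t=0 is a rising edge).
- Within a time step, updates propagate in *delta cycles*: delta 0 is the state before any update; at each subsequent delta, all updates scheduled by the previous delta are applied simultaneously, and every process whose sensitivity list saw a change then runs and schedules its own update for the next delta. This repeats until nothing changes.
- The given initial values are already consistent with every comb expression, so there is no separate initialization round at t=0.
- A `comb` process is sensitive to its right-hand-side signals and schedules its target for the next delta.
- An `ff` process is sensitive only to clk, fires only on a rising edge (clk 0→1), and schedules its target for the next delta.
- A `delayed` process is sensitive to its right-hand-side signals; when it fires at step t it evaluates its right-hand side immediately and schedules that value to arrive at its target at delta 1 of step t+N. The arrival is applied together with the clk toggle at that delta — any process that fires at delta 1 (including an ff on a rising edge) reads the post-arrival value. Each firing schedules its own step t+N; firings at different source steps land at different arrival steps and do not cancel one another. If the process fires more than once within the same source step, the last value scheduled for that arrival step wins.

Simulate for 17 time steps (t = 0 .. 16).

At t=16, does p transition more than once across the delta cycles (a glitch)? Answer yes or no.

yes

[bits: clk,p,u,r,q]
t=0: Δ0=00101 Δ1=10101 Δ2=10001 Δ3=11001 | 3Δ
t=1: Δ0=11001 Δ1=01001 | 1Δ
t=2: Δ0=01001 Δ1=11001 Δ2=11101 Δ3=10111 Δ4=10101 | 4Δ
t=3: Δ0=10101 Δ1=00101 | 1Δ
t=4: Δ0=00101 Δ1=10101 Δ2=10001 Δ3=11001 | 3Δ
t=5: Δ0=11001 Δ1=01000 Δ2=00000 | 2Δ
t=6: Δ0=00000 Δ1=10000 | 1Δ
t=7: Δ0=10000 Δ1=00001 Δ2=01001 | 2Δ
t=8: Δ0=01001 Δ1=11000 Δ2=10100 Δ3=11100 Δ4=11110 | 4Δ
t=9: Δ0=11110 Δ1=01110 | 1Δ
t=10: Δ0=01110 Δ1=11111 Δ2=10111 Δ3=10101 | 3Δ
t=11: Δ0=10101 Δ1=00101 | 1Δ
t=12: Δ0=00101 Δ1=10101 Δ2=10001 Δ3=11001 | 3Δ
t=13: Δ0=11001 Δ1=01000 Δ2=00000 | 2Δ
t=14: Δ0=00000 Δ1=10000 | 1Δ
t=15: Δ0=10000 Δ1=00001 Δ2=01001 | 2Δ
t=16: Δ0=01001 Δ1=11000 Δ2=10100 Δ3=11100 Δ4=11110 | 4Δ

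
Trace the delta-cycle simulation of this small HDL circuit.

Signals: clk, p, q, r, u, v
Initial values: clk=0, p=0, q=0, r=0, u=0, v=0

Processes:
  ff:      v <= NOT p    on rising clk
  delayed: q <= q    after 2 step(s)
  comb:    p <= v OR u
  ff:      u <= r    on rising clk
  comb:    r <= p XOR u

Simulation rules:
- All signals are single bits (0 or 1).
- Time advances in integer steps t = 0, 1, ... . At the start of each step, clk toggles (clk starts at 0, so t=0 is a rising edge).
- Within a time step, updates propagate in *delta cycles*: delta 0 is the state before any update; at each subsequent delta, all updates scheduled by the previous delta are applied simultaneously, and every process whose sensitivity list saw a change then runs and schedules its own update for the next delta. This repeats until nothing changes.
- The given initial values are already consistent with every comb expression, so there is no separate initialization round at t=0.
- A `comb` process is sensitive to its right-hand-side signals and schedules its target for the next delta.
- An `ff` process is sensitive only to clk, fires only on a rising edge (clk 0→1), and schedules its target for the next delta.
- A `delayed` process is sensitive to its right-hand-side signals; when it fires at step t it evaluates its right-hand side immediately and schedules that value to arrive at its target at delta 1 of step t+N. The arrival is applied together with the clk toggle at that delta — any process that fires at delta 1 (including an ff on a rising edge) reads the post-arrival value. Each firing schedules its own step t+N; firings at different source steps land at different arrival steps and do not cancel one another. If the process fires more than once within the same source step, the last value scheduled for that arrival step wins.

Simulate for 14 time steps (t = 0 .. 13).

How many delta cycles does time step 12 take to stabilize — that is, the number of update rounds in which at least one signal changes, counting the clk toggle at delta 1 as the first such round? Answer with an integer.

4

t=0 Δ0: clk=0 v=0 r=0 p=0 q=0 u=0
  Δ1: clk:0→1
  Δ2: v:0→1
  Δ3: p:0→1
  Δ4: r:0→1
  (4Δ to stable)
t=1 Δ0: clk=1 v=1 r=1 p=1 q=0 u=0
  Δ1: clk:1→0
  (1Δ to stable)
t=2 Δ0: clk=0 v=1 r=1 p=1 q=0 u=0
  Δ1: clk:0→1
  Δ2: v:1→0, u:0→1
  Δ3: r:1→0
  (3Δ to stable)
t=3 Δ0: clk=1 v=0 r=0 p=1 q=0 u=1
  Δ1: clk:1→0
  (1Δ to stable)
t=4 Δ0: clk=0 v=0 r=0 p=1 q=0 u=1
  Δ1: clk:0→1
  Δ2: u:1→0
  Δ3: r:0→1, p:1→0
  Δ4: r:1→0
  (4Δ to stable)
t=5 Δ0: clk=1 v=0 r=0 p=0 q=0 u=0
  Δ1: clk:1→0
  (1Δ to stable)
t=6 Δ0: clk=0 v=0 r=0 p=0 q=0 u=0
  Δ1: clk:0→1
  Δ2: v:0→1
  Δ3: p:0→1
  Δ4: r:0→1
  (4Δ to stable)
t=7 Δ0: clk=1 v=1 r=1 p=1 q=0 u=0
  Δ1: clk:1→0
  (1Δ to stable)
t=8 Δ0: clk=0 v=1 r=1 p=1 q=0 u=0
  Δ1: clk:0→1
  Δ2: v:1→0, u:0→1
  Δ3: r:1→0
  (3Δ to stable)
t=9 Δ0: clk=1 v=0 r=0 p=1 q=0 u=1
  Δ1: clk:1→0
  (1Δ to stable)
t=10 Δ0: clk=0 v=0 r=0 p=1 q=0 u=1
  Δ1: clk:0→1
  Δ2: u:1→0
  Δ3: r:0→1, p:1→0
  Δ4: r:1→0
  (4Δ to stable)
t=11 Δ0: clk=1 v=0 r=0 p=0 q=0 u=0
  Δ1: clk:1→0
  (1Δ to stable)
t=12 Δ0: clk=0 v=0 r=0 p=0 q=0 u=0
  Δ1: clk:0→1
  Δ2: v:0→1
  Δ3: p:0→1
  Δ4: r:0→1
  (4Δ to stable)
t=13 Δ0: clk=1 v=1 r=1 p=1 q=0 u=0
  Δ1: clk:1→0
  (1Δ to stable)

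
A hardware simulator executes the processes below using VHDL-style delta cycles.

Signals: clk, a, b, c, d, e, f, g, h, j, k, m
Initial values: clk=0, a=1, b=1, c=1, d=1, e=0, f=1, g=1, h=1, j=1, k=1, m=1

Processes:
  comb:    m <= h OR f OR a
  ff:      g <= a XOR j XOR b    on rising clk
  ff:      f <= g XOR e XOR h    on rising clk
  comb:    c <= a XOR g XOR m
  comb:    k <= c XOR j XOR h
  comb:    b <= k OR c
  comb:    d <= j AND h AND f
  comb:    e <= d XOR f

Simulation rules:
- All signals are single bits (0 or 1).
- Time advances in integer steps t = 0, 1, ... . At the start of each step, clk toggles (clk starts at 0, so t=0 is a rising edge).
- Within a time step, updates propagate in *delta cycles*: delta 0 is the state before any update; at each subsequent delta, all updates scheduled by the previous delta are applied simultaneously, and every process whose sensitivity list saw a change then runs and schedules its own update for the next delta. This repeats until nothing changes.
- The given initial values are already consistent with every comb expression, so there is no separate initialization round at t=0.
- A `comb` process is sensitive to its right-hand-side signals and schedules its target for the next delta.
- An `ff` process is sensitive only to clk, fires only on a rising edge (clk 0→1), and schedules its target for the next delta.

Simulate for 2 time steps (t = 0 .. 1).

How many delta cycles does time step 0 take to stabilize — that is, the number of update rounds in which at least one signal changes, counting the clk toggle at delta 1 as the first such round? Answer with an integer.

4

t0.Δ0 d=1 e=0 k=1 j=1 a=1 c=1 clk=0 h=1 m=1 b=1 g=1 f=1
t0.Δ1 d=1 e=0 k=1 j=1 a=1 c=1 clk=1 h=1 m=1 b=1 g=1 f=1
t0.Δ2 d=1 e=0 k=1 j=1 a=1 c=1 clk=1 h=1 m=1 b=1 g=1 f=0
t0.Δ3 d=0 e=1 k=1 j=1 a=1 c=1 clk=1 h=1 m=1 b=1 g=1 f=0
t0.Δ4 d=0 e=0 k=1 j=1 a=1 c=1 clk=1 h=1 m=1 b=1 g=1 f=0
t1.Δ0 d=0 e=0 k=1 j=1 a=1 c=1 clk=1 h=1 m=1 b=1 g=1 f=0
t1.Δ1 d=0 e=0 k=1 j=1 a=1 c=1 clk=0 h=1 m=1 b=1 g=1 f=0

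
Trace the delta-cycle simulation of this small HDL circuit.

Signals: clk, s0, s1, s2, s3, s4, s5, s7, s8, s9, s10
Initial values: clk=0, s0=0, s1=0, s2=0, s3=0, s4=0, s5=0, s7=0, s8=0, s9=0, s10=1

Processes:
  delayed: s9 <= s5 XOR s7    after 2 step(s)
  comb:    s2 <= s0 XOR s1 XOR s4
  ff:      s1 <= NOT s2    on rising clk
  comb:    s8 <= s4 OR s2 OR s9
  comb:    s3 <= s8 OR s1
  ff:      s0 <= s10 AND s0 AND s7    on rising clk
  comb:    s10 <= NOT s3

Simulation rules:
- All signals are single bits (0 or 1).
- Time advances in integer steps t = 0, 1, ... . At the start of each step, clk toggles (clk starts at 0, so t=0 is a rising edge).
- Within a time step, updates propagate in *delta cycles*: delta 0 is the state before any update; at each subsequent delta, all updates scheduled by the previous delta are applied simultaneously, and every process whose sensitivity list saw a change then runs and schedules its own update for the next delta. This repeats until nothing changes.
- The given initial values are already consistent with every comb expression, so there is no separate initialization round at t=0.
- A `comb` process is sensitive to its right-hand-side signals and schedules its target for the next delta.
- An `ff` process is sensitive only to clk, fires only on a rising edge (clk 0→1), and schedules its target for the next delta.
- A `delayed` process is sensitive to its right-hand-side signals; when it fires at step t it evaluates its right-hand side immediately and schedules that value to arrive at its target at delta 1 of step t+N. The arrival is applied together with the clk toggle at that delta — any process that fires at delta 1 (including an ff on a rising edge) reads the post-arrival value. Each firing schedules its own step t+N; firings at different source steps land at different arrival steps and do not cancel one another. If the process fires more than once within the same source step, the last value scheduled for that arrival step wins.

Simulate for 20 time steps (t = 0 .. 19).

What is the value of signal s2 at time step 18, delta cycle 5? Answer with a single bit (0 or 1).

t=0 Δ0: clk=0 s10=1 s2=0 s0=0 s3=0 s9=0 s5=0 s7=0 s4=0 s1=0 s8=0
  Δ1: clk:0→1
  Δ2: s1:0→1
  Δ3: s2:0→1, s3:0→1
  Δ4: s10:1→0, s8:0→1
  (4Δ to stable)
t=1 Δ0: clk=1 s10=0 s2=1 s0=0 s3=1 s9=0 s5=0 s7=0 s4=0 s1=1 s8=1
  Δ1: clk:1→0
  (1Δ to stable)
t=2 Δ0: clk=0 s10=0 s2=1 s0=0 s3=1 s9=0 s5=0 s7=0 s4=0 s1=1 s8=1
  Δ1: clk:0→1
  Δ2: s1:1→0
  Δ3: s2:1→0
  Δ4: s8:1→0
  Δ5: s3:1→0
  Δ6: s10:0→1
  (6Δ to stable)
t=3 Δ0: clk=1 s10=1 s2=0 s0=0 s3=0 s9=0 s5=0 s7=0 s4=0 s1=0 s8=0
  Δ1: clk:1→0
  (1Δ to stable)
t=4 Δ0: clk=0 s10=1 s2=0 s0=0 s3=0 s9=0 s5=0 s7=0 s4=0 s1=0 s8=0
  Δ1: clk:0→1
  Δ2: s1:0→1
  Δ3: s2:0→1, s3:0→1
  Δ4: s10:1→0, s8:0→1
  (4Δ to stable)
t=5 Δ0: clk=1 s10=0 s2=1 s0=0 s3=1 s9=0 s5=0 s7=0 s4=0 s1=1 s8=1
  Δ1: clk:1→0
  (1Δ to stable)
t=6 Δ0: clk=0 s10=0 s2=1 s0=0 s3=1 s9=0 s5=0 s7=0 s4=0 s1=1 s8=1
  Δ1: clk:0→1
  Δ2: s1:1→0
  Δ3: s2:1→0
  Δ4: s8:1→0
  Δ5: s3:1→0
  Δ6: s10:0→1
  (6Δ to stable)
t=7 Δ0: clk=1 s10=1 s2=0 s0=0 s3=0 s9=0 s5=0 s7=0 s4=0 s1=0 s8=0
  Δ1: clk:1→0
  (1Δ to stable)
t=8 Δ0: clk=0 s10=1 s2=0 s0=0 s3=0 s9=0 s5=0 s7=0 s4=0 s1=0 s8=0
  Δ1: clk:0→1
  Δ2: s1:0→1
  Δ3: s2:0→1, s3:0→1
  Δ4: s10:1→0, s8:0→1
  (4Δ to stable)
t=9 Δ0: clk=1 s10=0 s2=1 s0=0 s3=1 s9=0 s5=0 s7=0 s4=0 s1=1 s8=1
  Δ1: clk:1→0
  (1Δ to stable)
t=10 Δ0: clk=0 s10=0 s2=1 s0=0 s3=1 s9=0 s5=0 s7=0 s4=0 s1=1 s8=1
  Δ1: clk:0→1
  Δ2: s1:1→0
  Δ3: s2:1→0
  Δ4: s8:1→0
  Δ5: s3:1→0
  Δ6: s10:0→1
  (6Δ to stable)
t=11 Δ0: clk=1 s10=1 s2=0 s0=0 s3=0 s9=0 s5=0 s7=0 s4=0 s1=0 s8=0
  Δ1: clk:1→0
  (1Δ to stable)
t=12 Δ0: clk=0 s10=1 s2=0 s0=0 s3=0 s9=0 s5=0 s7=0 s4=0 s1=0 s8=0
  Δ1: clk:0→1
  Δ2: s1:0→1
  Δ3: s2:0→1, s3:0→1
  Δ4: s10:1→0, s8:0→1
  (4Δ to stable)
t=13 Δ0: clk=1 s10=0 s2=1 s0=0 s3=1 s9=0 s5=0 s7=0 s4=0 s1=1 s8=1
  Δ1: clk:1→0
  (1Δ to stable)
t=14 Δ0: clk=0 s10=0 s2=1 s0=0 s3=1 s9=0 s5=0 s7=0 s4=0 s1=1 s8=1
  Δ1: clk:0→1
  Δ2: s1:1→0
  Δ3: s2:1→0
  Δ4: s8:1→0
  Δ5: s3:1→0
  Δ6: s10:0→1
  (6Δ to stable)
t=15 Δ0: clk=1 s10=1 s2=0 s0=0 s3=0 s9=0 s5=0 s7=0 s4=0 s1=0 s8=0
  Δ1: clk:1→0
  (1Δ to stable)
t=16 Δ0: clk=0 s10=1 s2=0 s0=0 s3=0 s9=0 s5=0 s7=0 s4=0 s1=0 s8=0
  Δ1: clk:0→1
  Δ2: s1:0→1
  Δ3: s2:0→1, s3:0→1
  Δ4: s10:1→0, s8:0→1
  (4Δ to stable)
t=17 Δ0: clk=1 s10=0 s2=1 s0=0 s3=1 s9=0 s5=0 s7=0 s4=0 s1=1 s8=1
  Δ1: clk:1→0
  (1Δ to stable)
t=18 Δ0: clk=0 s10=0 s2=1 s0=0 s3=1 s9=0 s5=0 s7=0 s4=0 s1=1 s8=1
  Δ1: clk:0→1
  Δ2: s1:1→0
  Δ3: s2:1→0
  Δ4: s8:1→0
  Δ5: s3:1→0
  Δ6: s10:0→1
  (6Δ to stable)
t=19 Δ0: clk=1 s10=1 s2=0 s0=0 s3=0 s9=0 s5=0 s7=0 s4=0 s1=0 s8=0
  Δ1: clk:1→0
  (1Δ to stable)

0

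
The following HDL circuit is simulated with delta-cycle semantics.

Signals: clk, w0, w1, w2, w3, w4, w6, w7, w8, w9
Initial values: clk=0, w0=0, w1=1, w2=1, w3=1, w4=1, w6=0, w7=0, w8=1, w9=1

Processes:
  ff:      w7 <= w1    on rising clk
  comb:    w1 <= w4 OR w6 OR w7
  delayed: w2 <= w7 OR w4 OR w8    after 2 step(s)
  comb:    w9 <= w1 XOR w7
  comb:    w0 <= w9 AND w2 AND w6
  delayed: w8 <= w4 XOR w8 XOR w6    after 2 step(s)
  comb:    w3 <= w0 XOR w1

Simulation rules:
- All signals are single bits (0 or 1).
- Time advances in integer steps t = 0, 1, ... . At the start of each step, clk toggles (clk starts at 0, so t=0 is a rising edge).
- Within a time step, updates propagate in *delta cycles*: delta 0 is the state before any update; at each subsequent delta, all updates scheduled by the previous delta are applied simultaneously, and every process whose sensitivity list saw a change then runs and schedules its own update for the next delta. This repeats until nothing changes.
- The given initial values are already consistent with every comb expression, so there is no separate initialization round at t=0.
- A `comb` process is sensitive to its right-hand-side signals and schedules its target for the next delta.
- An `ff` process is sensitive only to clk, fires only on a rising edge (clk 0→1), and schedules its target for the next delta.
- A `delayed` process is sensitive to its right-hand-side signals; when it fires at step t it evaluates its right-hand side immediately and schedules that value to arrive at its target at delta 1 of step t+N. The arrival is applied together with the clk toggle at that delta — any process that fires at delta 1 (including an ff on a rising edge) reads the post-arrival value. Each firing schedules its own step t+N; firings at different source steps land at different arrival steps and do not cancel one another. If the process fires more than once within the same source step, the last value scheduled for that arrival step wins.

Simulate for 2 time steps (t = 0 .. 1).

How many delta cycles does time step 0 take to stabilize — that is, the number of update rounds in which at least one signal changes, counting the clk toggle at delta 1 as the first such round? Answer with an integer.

3

t=0 Δ0: w1=1 w6=0 w2=1 w9=1 w3=1 w8=1 w4=1 w7=0 w0=0 clk=0
  Δ1: clk:0→1
  Δ2: w7:0→1
  Δ3: w9:1→0
  (3Δ to stable)
t=1 Δ0: w1=1 w6=0 w2=1 w9=0 w3=1 w8=1 w4=1 w7=1 w0=0 clk=1
  Δ1: clk:1→0
  (1Δ to stable)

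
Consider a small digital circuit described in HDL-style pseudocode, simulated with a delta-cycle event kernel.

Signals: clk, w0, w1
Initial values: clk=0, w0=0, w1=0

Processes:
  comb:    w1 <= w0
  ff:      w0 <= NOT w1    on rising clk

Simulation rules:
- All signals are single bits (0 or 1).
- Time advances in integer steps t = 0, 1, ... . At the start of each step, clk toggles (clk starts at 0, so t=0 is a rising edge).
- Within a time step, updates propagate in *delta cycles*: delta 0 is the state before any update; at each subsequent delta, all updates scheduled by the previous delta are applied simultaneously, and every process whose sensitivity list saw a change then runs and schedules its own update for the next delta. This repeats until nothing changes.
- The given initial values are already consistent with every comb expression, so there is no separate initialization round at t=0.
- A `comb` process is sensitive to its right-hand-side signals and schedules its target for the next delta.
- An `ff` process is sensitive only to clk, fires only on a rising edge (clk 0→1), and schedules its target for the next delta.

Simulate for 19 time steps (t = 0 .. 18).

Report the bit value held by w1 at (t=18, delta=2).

1

[bits: w1,clk,w0]
t=0: Δ0=000 Δ1=010 Δ2=011 Δ3=111 | 3Δ
t=1: Δ0=111 Δ1=101 | 1Δ
t=2: Δ0=101 Δ1=111 Δ2=110 Δ3=010 | 3Δ
t=3: Δ0=010 Δ1=000 | 1Δ
t=4: Δ0=000 Δ1=010 Δ2=011 Δ3=111 | 3Δ
t=5: Δ0=111 Δ1=101 | 1Δ
t=6: Δ0=101 Δ1=111 Δ2=110 Δ3=010 | 3Δ
t=7: Δ0=010 Δ1=000 | 1Δ
t=8: Δ0=000 Δ1=010 Δ2=011 Δ3=111 | 3Δ
t=9: Δ0=111 Δ1=101 | 1Δ
t=10: Δ0=101 Δ1=111 Δ2=110 Δ3=010 | 3Δ
t=11: Δ0=010 Δ1=000 | 1Δ
t=12: Δ0=000 Δ1=010 Δ2=011 Δ3=111 | 3Δ
t=13: Δ0=111 Δ1=101 | 1Δ
t=14: Δ0=101 Δ1=111 Δ2=110 Δ3=010 | 3Δ
t=15: Δ0=010 Δ1=000 | 1Δ
t=16: Δ0=000 Δ1=010 Δ2=011 Δ3=111 | 3Δ
t=17: Δ0=111 Δ1=101 | 1Δ
t=18: Δ0=101 Δ1=111 Δ2=110 Δ3=010 | 3Δ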